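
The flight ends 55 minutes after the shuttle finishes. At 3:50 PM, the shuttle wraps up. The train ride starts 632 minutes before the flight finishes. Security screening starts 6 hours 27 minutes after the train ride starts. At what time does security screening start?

The flight ends at 3:50 PM + 55 min = 4:45 PM.
The train ride starts at 4:45 PM − 632 min = 6:13 AM.
Security screening starts at 6:13 AM + 387 min = 12:40 PM.

12:40 PM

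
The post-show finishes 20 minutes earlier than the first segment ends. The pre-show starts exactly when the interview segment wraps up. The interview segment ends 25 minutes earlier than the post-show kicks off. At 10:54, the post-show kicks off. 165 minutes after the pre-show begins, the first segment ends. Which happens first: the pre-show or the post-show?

the pre-show

The interview segment ends at 10:54 − 25 min = 10:29.
So the pre-show starts at 10:29.
The pre-show starts at 10:29 and the post-show starts at 10:54, so the pre-show is first.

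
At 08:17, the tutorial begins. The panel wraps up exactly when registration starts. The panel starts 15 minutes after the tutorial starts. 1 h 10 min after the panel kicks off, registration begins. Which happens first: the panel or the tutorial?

the tutorial

The panel starts at 08:17 + 15 min = 08:32.
The panel starts at 08:32 and the tutorial starts at 08:17, so the tutorial is first.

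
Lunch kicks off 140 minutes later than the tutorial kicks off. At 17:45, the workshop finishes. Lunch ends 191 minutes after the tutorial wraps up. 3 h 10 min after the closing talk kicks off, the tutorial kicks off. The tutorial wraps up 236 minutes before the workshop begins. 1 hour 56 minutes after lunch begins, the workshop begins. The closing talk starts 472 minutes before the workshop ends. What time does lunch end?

16:34

The closing talk starts at 17:45 − 472 min = 09:53.
The tutorial starts at 09:53 + 190 min = 13:03.
Lunch starts at 13:03 + 140 min = 15:23.
The workshop starts at 15:23 + 116 min = 17:19.
The tutorial ends at 17:19 − 236 min = 13:23.
Lunch ends at 13:23 + 191 min = 16:34.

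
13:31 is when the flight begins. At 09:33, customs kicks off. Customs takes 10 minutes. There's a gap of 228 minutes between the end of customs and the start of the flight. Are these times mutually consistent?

Customs ends at 09:33 + 10 min = 09:43.
The flight starts at 09:43 + 228 min = 13:31.
That matches the stated 13:31, so the schedule is consistent.

Yes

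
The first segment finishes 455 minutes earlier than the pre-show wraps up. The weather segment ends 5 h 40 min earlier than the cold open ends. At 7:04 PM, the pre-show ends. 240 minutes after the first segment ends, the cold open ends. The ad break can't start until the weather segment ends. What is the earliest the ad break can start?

9:49 AM

The first segment ends at 7:04 PM − 455 min = 11:29 AM.
The cold open ends at 11:29 AM + 240 min = 3:29 PM.
The weather segment ends at 3:29 PM − 340 min = 9:49 AM.
The ad break is bounded by the weather segment, so the earliest it can start is 9:49 AM.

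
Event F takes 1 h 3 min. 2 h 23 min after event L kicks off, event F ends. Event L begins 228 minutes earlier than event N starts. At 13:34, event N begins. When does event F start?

Event L starts at 13:34 − 228 min = 09:46.
Event F ends at 09:46 + 143 min = 12:09.
Event F starts at 12:09 − 63 min = 11:06.

11:06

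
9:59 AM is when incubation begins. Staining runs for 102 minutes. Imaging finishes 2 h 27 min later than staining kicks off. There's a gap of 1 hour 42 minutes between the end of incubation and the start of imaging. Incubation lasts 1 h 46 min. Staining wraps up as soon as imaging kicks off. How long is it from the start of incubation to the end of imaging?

Incubation ends at 9:59 AM + 106 min = 11:45 AM.
Imaging starts at 11:45 AM + 102 min = 1:27 PM.
So staining ends at 1:27 PM.
Staining starts at 1:27 PM − 102 min = 11:45 AM.
Imaging ends at 11:45 AM + 147 min = 2:12 PM.
From 9:59 AM to 2:12 PM is 4 h 13 min.

4 h 13 min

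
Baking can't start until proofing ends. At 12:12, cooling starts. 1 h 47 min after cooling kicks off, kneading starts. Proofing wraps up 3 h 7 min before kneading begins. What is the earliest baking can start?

10:52

Kneading starts at 12:12 + 107 min = 13:59.
Proofing ends at 13:59 − 187 min = 10:52.
Baking is bounded by proofing, so the earliest it can start is 10:52.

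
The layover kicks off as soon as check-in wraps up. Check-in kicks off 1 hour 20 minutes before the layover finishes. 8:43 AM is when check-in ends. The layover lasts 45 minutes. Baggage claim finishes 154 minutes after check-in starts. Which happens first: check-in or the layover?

The layover starts at 8:43 AM.
The layover ends at 8:43 AM + 45 min = 9:28 AM.
Check-in starts at 9:28 AM − 80 min = 8:08 AM.
Check-in starts at 8:08 AM and the layover starts at 8:43 AM, so check-in is first.

check-in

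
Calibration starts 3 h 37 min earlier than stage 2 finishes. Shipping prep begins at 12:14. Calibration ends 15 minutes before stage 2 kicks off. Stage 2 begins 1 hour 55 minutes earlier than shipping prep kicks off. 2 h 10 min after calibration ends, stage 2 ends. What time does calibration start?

Stage 2 starts at 12:14 − 115 min = 10:19.
Calibration ends at 10:19 − 15 min = 10:04.
Stage 2 ends at 10:04 + 130 min = 12:14.
Calibration starts at 12:14 − 217 min = 08:37.

08:37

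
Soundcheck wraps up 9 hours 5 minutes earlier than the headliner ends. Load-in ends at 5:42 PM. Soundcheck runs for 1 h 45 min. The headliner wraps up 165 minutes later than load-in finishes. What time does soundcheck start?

9:37 AM

The headliner ends at 5:42 PM + 165 min = 8:27 PM.
Soundcheck ends at 8:27 PM − 545 min = 11:22 AM.
Soundcheck starts at 11:22 AM − 105 min = 9:37 AM.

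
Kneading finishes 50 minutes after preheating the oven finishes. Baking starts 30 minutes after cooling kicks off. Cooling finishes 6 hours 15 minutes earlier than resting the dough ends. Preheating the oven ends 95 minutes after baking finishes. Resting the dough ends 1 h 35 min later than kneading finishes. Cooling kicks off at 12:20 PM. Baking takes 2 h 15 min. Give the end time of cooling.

Baking starts at 12:20 PM + 30 min = 12:50 PM.
Baking ends at 12:50 PM + 135 min = 3:05 PM.
Preheating the oven ends at 3:05 PM + 95 min = 4:40 PM.
Kneading ends at 4:40 PM + 50 min = 5:30 PM.
Resting the dough ends at 5:30 PM + 95 min = 7:05 PM.
Cooling ends at 7:05 PM − 375 min = 12:50 PM.

12:50 PM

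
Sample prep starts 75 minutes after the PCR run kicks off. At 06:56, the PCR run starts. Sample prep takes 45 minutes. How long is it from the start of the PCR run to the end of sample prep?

Sample prep starts at 06:56 + 75 min = 08:11.
Sample prep ends at 08:11 + 45 min = 08:56.
From 06:56 to 08:56 is 2 hours.

2 hours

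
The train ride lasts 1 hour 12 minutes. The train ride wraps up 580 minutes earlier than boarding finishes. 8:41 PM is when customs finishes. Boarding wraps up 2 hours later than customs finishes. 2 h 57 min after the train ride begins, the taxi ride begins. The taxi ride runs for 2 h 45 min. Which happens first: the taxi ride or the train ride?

Boarding ends at 8:41 PM + 120 min = 10:41 PM.
The train ride ends at 10:41 PM − 580 min = 1:01 PM.
The train ride starts at 1:01 PM − 72 min = 11:49 AM.
The taxi ride starts at 11:49 AM + 177 min = 2:46 PM.
The taxi ride starts at 2:46 PM and the train ride starts at 11:49 AM, so the train ride is first.

the train ride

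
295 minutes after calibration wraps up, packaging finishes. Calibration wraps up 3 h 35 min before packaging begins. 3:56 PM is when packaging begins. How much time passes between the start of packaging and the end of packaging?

Calibration ends at 3:56 PM − 215 min = 12:21 PM.
Packaging ends at 12:21 PM + 295 min = 5:16 PM.
From 3:56 PM to 5:16 PM is 1 h 20 min.

1 h 20 min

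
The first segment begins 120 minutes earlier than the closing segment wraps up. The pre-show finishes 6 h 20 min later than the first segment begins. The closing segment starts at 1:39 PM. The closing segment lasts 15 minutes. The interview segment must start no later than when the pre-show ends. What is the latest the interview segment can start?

6:14 PM

The closing segment ends at 1:39 PM + 15 min = 1:54 PM.
The first segment starts at 1:54 PM − 120 min = 11:54 AM.
The pre-show ends at 11:54 AM + 380 min = 6:14 PM.
The interview segment is bounded by the pre-show, so the latest it can start is 6:14 PM.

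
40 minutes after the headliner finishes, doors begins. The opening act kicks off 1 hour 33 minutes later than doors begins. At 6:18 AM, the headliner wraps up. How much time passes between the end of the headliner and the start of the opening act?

Doors starts at 6:18 AM + 40 min = 6:58 AM.
The opening act starts at 6:58 AM + 93 min = 8:31 AM.
From 6:18 AM to 8:31 AM is 133 minutes.

133 minutes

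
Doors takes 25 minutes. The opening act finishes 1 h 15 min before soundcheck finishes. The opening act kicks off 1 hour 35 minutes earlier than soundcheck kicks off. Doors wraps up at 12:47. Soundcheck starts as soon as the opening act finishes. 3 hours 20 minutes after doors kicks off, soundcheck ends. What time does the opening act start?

Doors starts at 12:47 − 25 min = 12:22.
Soundcheck ends at 12:22 + 200 min = 15:42.
The opening act ends at 15:42 − 75 min = 14:27.
So soundcheck starts at 14:27.
The opening act starts at 14:27 − 95 min = 12:52.

12:52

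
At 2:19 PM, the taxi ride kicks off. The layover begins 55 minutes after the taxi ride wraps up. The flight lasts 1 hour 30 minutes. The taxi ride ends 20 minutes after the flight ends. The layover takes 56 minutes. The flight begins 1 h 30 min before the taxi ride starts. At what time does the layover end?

The flight starts at 2:19 PM − 90 min = 12:49 PM.
The flight ends at 12:49 PM + 90 min = 2:19 PM.
The taxi ride ends at 2:19 PM + 20 min = 2:39 PM.
The layover starts at 2:39 PM + 55 min = 3:34 PM.
The layover ends at 3:34 PM + 56 min = 4:30 PM.

4:30 PM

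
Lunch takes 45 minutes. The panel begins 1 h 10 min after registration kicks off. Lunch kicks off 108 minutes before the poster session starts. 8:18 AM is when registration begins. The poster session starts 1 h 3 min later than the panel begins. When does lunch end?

9:28 AM

The panel starts at 8:18 AM + 70 min = 9:28 AM.
The poster session starts at 9:28 AM + 63 min = 10:31 AM.
Lunch starts at 10:31 AM − 108 min = 8:43 AM.
Lunch ends at 8:43 AM + 45 min = 9:28 AM.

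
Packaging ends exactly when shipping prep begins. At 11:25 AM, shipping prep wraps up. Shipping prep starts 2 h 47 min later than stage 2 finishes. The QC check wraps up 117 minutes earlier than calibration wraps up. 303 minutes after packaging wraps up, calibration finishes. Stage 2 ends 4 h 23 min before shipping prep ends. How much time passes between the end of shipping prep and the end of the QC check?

Stage 2 ends at 11:25 AM − 263 min = 7:02 AM.
Shipping prep starts at 7:02 AM + 167 min = 9:49 AM.
So packaging ends at 9:49 AM.
Calibration ends at 9:49 AM + 303 min = 2:52 PM.
The QC check ends at 2:52 PM − 117 min = 12:55 PM.
From 11:25 AM to 12:55 PM is 1 hour 30 minutes.

1 hour 30 minutes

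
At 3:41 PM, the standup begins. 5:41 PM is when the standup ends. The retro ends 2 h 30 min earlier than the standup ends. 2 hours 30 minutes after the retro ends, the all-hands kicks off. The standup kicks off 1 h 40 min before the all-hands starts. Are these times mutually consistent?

The retro ends at 5:41 PM − 150 min = 3:11 PM.
The all-hands starts at 3:11 PM + 150 min = 5:41 PM.
The standup starts at 5:41 PM − 100 min = 4:01 PM.
But the standup is also said to start at 3:41 PM — a 20-minute conflict.

No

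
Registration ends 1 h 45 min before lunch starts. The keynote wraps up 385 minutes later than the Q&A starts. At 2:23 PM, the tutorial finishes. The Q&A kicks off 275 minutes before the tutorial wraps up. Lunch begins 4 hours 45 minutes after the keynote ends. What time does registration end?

7:13 PM

The Q&A starts at 2:23 PM − 275 min = 9:48 AM.
The keynote ends at 9:48 AM + 385 min = 4:13 PM.
Lunch starts at 4:13 PM + 285 min = 8:58 PM.
Registration ends at 8:58 PM − 105 min = 7:13 PM.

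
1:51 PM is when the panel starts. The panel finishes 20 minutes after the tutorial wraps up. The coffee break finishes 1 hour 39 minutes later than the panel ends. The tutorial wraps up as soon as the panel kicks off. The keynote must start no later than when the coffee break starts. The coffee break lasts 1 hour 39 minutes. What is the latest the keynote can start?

2:11 PM

The tutorial ends at 1:51 PM.
The panel ends at 1:51 PM + 20 min = 2:11 PM.
The coffee break ends at 2:11 PM + 99 min = 3:50 PM.
The coffee break starts at 3:50 PM − 99 min = 2:11 PM.
The keynote is bounded by the coffee break, so the latest it can start is 2:11 PM.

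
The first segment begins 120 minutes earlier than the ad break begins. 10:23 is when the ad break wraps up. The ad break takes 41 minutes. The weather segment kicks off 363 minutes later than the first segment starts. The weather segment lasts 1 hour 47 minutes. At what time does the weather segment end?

The ad break starts at 10:23 − 41 min = 09:42.
The first segment starts at 09:42 − 120 min = 07:42.
The weather segment starts at 07:42 + 363 min = 13:45.
The weather segment ends at 13:45 + 107 min = 15:32.

15:32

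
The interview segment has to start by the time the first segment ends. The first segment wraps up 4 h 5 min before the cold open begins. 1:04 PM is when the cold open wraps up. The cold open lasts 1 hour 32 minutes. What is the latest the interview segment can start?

7:27 AM

The cold open starts at 1:04 PM − 92 min = 11:32 AM.
The first segment ends at 11:32 AM − 245 min = 7:27 AM.
The interview segment is bounded by the first segment, so the latest it can start is 7:27 AM.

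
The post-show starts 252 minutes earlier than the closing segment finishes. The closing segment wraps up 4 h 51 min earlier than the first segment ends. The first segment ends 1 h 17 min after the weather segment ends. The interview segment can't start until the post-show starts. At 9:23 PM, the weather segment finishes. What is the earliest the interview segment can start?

The first segment ends at 9:23 PM + 77 min = 10:40 PM.
The closing segment ends at 10:40 PM − 291 min = 5:49 PM.
The post-show starts at 5:49 PM − 252 min = 1:37 PM.
The interview segment is bounded by the post-show, so the earliest it can start is 1:37 PM.

1:37 PM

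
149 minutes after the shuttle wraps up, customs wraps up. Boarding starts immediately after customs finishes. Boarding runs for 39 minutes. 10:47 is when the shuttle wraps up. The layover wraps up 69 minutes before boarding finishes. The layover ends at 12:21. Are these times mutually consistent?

Customs ends at 10:47 + 149 min = 13:16.
So boarding starts at 13:16.
Boarding ends at 13:16 + 39 min = 13:55.
The layover ends at 13:55 − 69 min = 12:46.
But the layover is also said to end at 12:21 — a 25-minute conflict.

No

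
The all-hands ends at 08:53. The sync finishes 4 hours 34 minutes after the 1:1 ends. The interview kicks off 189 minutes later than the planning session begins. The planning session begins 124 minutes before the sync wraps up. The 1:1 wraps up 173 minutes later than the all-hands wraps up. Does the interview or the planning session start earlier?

the planning session

The 1:1 ends at 08:53 + 173 min = 11:46.
The sync ends at 11:46 + 274 min = 16:20.
The planning session starts at 16:20 − 124 min = 14:16.
The interview starts at 14:16 + 189 min = 17:25.
The interview starts at 17:25 and the planning session starts at 14:16, so the planning session is first.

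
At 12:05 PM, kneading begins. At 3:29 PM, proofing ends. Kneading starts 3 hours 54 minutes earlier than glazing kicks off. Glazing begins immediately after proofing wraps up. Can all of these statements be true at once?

Glazing starts at 3:29 PM.
Kneading starts at 3:29 PM − 234 min = 11:35 AM.
But kneading is also said to start at 12:05 PM — a 30-minute conflict.

No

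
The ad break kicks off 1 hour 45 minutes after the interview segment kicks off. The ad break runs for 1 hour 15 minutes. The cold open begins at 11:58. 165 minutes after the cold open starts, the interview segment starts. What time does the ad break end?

The interview segment starts at 11:58 + 165 min = 14:43.
The ad break starts at 14:43 + 105 min = 16:28.
The ad break ends at 16:28 + 75 min = 17:43.

17:43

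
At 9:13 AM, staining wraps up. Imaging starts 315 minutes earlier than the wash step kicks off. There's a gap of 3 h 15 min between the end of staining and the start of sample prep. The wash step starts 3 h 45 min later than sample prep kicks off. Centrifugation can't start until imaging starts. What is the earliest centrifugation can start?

10:58 AM

Sample prep starts at 9:13 AM + 195 min = 12:28 PM.
The wash step starts at 12:28 PM + 225 min = 4:13 PM.
Imaging starts at 4:13 PM − 315 min = 10:58 AM.
Centrifugation is bounded by imaging, so the earliest it can start is 10:58 AM.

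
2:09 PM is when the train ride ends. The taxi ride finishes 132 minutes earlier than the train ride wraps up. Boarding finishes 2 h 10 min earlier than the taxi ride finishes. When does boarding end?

The taxi ride ends at 2:09 PM − 132 min = 11:57 AM.
Boarding ends at 11:57 AM − 130 min = 9:47 AM.

9:47 AM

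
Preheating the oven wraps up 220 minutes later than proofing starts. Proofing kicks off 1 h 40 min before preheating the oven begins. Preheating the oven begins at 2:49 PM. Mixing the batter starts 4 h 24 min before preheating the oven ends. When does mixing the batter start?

Proofing starts at 2:49 PM − 100 min = 1:09 PM.
Preheating the oven ends at 1:09 PM + 220 min = 4:49 PM.
Mixing the batter starts at 4:49 PM − 264 min = 12:25 PM.

12:25 PM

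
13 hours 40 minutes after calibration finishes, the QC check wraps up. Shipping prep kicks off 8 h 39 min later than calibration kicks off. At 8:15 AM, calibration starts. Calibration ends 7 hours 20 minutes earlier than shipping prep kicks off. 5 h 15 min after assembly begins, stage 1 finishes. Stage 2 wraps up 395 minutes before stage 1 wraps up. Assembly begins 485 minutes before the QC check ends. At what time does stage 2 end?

Shipping prep starts at 8:15 AM + 519 min = 4:54 PM.
Calibration ends at 4:54 PM − 440 min = 9:34 AM.
The QC check ends at 9:34 AM + 820 min = 11:14 PM.
Assembly starts at 11:14 PM − 485 min = 3:09 PM.
Stage 1 ends at 3:09 PM + 315 min = 8:24 PM.
Stage 2 ends at 8:24 PM − 395 min = 1:49 PM.

1:49 PM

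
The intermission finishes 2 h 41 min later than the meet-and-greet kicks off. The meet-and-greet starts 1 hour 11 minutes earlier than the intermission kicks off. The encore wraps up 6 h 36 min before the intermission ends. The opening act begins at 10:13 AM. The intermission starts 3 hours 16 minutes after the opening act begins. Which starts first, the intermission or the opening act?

The intermission starts at 10:13 AM + 196 min = 1:29 PM.
The intermission starts at 1:29 PM and the opening act starts at 10:13 AM, so the opening act is first.

the opening act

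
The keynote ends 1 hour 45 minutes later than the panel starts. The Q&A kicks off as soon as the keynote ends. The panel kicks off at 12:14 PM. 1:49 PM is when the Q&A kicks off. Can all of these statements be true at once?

No

The keynote ends at 12:14 PM + 105 min = 1:59 PM.
So the Q&A starts at 1:59 PM.
But the Q&A is also said to start at 1:49 PM — a 10-minute conflict.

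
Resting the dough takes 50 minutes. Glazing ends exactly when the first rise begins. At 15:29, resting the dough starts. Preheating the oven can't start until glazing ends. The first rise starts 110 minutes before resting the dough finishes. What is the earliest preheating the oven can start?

14:29

Resting the dough ends at 15:29 + 50 min = 16:19.
The first rise starts at 16:19 − 110 min = 14:29.
So glazing ends at 14:29.
Preheating the oven is bounded by glazing, so the earliest it can start is 14:29.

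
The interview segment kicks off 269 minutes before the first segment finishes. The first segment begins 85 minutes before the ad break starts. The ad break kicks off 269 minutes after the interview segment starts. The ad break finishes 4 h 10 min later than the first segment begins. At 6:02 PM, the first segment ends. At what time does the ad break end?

8:47 PM

The interview segment starts at 6:02 PM − 269 min = 1:33 PM.
The ad break starts at 1:33 PM + 269 min = 6:02 PM.
The first segment starts at 6:02 PM − 85 min = 4:37 PM.
The ad break ends at 4:37 PM + 250 min = 8:47 PM.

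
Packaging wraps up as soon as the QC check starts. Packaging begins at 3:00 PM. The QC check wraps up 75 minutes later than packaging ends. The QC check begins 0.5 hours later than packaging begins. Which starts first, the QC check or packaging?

The QC check starts at 3:00 PM + 30 min = 3:30 PM.
The QC check starts at 3:30 PM and packaging starts at 3:00 PM, so packaging is first.

packaging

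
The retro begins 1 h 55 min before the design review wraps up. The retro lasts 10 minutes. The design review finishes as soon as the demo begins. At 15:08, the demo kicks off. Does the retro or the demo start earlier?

the retro

The design review ends at 15:08.
The retro starts at 15:08 − 115 min = 13:13.
The retro starts at 13:13 and the demo starts at 15:08, so the retro is first.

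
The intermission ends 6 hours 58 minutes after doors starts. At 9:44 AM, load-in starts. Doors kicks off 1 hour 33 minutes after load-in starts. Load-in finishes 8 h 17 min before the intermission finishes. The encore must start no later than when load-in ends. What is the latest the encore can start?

9:58 AM

Doors starts at 9:44 AM + 93 min = 11:17 AM.
The intermission ends at 11:17 AM + 418 min = 6:15 PM.
Load-in ends at 6:15 PM − 497 min = 9:58 AM.
The encore is bounded by load-in, so the latest it can start is 9:58 AM.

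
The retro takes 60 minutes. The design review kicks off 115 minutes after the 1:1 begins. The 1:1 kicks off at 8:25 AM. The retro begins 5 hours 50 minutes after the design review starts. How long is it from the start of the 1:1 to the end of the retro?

The design review starts at 8:25 AM + 115 min = 10:20 AM.
The retro starts at 10:20 AM + 350 min = 4:10 PM.
The retro ends at 4:10 PM + 60 min = 5:10 PM.
From 8:25 AM to 5:10 PM is 8 h 45 min.

8 h 45 min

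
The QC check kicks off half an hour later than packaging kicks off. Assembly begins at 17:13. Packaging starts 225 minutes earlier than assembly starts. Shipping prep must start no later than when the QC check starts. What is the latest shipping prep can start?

13:58

Packaging starts at 17:13 − 225 min = 13:28.
The QC check starts at 13:28 + 30 min = 13:58.
Shipping prep is bounded by the QC check, so the latest it can start is 13:58.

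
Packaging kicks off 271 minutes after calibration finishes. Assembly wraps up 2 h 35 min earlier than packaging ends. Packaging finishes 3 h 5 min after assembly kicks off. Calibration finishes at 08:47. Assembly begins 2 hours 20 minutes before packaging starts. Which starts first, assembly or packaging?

Packaging starts at 08:47 + 271 min = 13:18.
Assembly starts at 13:18 − 140 min = 10:58.
Assembly starts at 10:58 and packaging starts at 13:18, so assembly is first.

assembly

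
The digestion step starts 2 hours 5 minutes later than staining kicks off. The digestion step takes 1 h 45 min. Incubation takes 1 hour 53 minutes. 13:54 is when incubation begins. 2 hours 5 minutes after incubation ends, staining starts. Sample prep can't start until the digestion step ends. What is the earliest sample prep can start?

Incubation ends at 13:54 + 113 min = 15:47.
Staining starts at 15:47 + 125 min = 17:52.
The digestion step starts at 17:52 + 125 min = 19:57.
The digestion step ends at 19:57 + 105 min = 21:42.
Sample prep is bounded by the digestion step, so the earliest it can start is 21:42.

21:42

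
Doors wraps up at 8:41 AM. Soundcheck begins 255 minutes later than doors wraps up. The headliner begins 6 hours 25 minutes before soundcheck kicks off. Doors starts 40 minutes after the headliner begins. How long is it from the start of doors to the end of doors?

1.5 hours

Soundcheck starts at 8:41 AM + 255 min = 12:56 PM.
The headliner starts at 12:56 PM − 385 min = 6:31 AM.
Doors starts at 6:31 AM + 40 min = 7:11 AM.
From 7:11 AM to 8:41 AM is 1.5 hours.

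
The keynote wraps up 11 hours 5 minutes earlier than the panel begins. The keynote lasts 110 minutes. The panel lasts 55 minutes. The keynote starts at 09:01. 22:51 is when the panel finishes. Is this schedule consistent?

Yes

The panel starts at 22:51 − 55 min = 21:56.
The keynote ends at 21:56 − 665 min = 10:51.
The keynote starts at 10:51 − 110 min = 09:01.
That matches the stated 09:01, so the schedule is consistent.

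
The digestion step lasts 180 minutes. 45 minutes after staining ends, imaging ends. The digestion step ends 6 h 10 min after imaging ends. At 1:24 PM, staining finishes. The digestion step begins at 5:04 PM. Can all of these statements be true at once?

Imaging ends at 1:24 PM + 45 min = 2:09 PM.
The digestion step ends at 2:09 PM + 370 min = 8:19 PM.
The digestion step starts at 8:19 PM − 180 min = 5:19 PM.
But the digestion step is also said to start at 5:04 PM — a 15-minute conflict.

No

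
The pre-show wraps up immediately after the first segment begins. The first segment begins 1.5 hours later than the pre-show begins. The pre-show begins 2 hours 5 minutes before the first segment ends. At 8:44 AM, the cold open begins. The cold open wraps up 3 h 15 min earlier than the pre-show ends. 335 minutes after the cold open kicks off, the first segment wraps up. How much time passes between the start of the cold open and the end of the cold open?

1 h 45 min

The first segment ends at 8:44 AM + 335 min = 2:19 PM.
The pre-show starts at 2:19 PM − 125 min = 12:14 PM.
The first segment starts at 12:14 PM + 90 min = 1:44 PM.
So the pre-show ends at 1:44 PM.
The cold open ends at 1:44 PM − 195 min = 10:29 AM.
From 8:44 AM to 10:29 AM is 1 h 45 min.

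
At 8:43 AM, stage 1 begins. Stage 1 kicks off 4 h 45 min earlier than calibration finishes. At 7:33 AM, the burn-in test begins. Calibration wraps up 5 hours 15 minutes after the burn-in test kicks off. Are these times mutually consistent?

Calibration ends at 7:33 AM + 315 min = 12:48 PM.
Stage 1 starts at 12:48 PM − 285 min = 8:03 AM.
But stage 1 is also said to start at 8:43 AM — a 40-minute conflict.

No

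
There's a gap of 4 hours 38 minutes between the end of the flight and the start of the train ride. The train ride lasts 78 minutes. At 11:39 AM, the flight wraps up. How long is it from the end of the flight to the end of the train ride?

5 hours 56 minutes

The train ride starts at 11:39 AM + 278 min = 4:17 PM.
The train ride ends at 4:17 PM + 78 min = 5:35 PM.
From 11:39 AM to 5:35 PM is 5 hours 56 minutes.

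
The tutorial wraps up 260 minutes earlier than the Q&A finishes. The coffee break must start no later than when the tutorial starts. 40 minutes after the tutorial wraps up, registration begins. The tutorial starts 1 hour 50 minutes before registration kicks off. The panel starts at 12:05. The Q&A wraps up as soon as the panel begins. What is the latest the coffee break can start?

06:35

The Q&A ends at 12:05.
The tutorial ends at 12:05 − 260 min = 07:45.
Registration starts at 07:45 + 40 min = 08:25.
The tutorial starts at 08:25 − 110 min = 06:35.
The coffee break is bounded by the tutorial, so the latest it can start is 06:35.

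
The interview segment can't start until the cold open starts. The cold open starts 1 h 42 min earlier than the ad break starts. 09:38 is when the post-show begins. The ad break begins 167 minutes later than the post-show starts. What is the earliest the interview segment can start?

10:43

The ad break starts at 09:38 + 167 min = 12:25.
The cold open starts at 12:25 − 102 min = 10:43.
The interview segment is bounded by the cold open, so the earliest it can start is 10:43.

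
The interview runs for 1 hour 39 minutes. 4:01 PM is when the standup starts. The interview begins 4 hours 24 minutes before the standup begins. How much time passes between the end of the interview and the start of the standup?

The interview starts at 4:01 PM − 264 min = 11:37 AM.
The interview ends at 11:37 AM + 99 min = 1:16 PM.
From 1:16 PM to 4:01 PM is 165 minutes.

165 minutes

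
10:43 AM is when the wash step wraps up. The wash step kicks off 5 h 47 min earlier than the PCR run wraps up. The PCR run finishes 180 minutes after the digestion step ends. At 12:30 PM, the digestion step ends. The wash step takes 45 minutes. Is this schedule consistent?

The PCR run ends at 12:30 PM + 180 min = 3:30 PM.
The wash step starts at 3:30 PM − 347 min = 9:43 AM.
The wash step ends at 9:43 AM + 45 min = 10:28 AM.
But the wash step is also said to end at 10:43 AM — a 15-minute conflict.

No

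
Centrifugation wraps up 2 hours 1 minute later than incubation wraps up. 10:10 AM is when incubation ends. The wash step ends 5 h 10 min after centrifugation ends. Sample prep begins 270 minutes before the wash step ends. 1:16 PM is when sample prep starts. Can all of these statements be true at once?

No

Centrifugation ends at 10:10 AM + 121 min = 12:11 PM.
The wash step ends at 12:11 PM + 310 min = 5:21 PM.
Sample prep starts at 5:21 PM − 270 min = 12:51 PM.
But sample prep is also said to start at 1:16 PM — a 25-minute conflict.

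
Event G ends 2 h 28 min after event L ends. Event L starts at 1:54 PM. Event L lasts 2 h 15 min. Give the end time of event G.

Event L ends at 1:54 PM + 135 min = 4:09 PM.
Event G ends at 4:09 PM + 148 min = 6:37 PM.

6:37 PM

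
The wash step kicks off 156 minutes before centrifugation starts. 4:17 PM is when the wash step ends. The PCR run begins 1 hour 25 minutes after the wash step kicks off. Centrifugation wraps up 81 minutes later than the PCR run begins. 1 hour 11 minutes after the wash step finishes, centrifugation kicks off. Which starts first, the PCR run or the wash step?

Centrifugation starts at 4:17 PM + 71 min = 5:28 PM.
The wash step starts at 5:28 PM − 156 min = 2:52 PM.
The PCR run starts at 2:52 PM + 85 min = 4:17 PM.
The PCR run starts at 4:17 PM and the wash step starts at 2:52 PM, so the wash step is first.

the wash step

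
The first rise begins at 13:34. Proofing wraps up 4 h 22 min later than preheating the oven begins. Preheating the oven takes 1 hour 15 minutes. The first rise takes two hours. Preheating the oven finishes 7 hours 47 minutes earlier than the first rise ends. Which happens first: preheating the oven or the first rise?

The first rise ends at 13:34 + 120 min = 15:34.
Preheating the oven ends at 15:34 − 467 min = 07:47.
Preheating the oven starts at 07:47 − 75 min = 06:32.
Preheating the oven starts at 06:32 and the first rise starts at 13:34, so preheating the oven is first.

preheating the oven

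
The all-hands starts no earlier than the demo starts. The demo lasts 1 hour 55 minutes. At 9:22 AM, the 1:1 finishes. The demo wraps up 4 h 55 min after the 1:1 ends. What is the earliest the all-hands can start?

The demo ends at 9:22 AM + 295 min = 2:17 PM.
The demo starts at 2:17 PM − 115 min = 12:22 PM.
The all-hands is bounded by the demo, so the earliest it can start is 12:22 PM.

12:22 PM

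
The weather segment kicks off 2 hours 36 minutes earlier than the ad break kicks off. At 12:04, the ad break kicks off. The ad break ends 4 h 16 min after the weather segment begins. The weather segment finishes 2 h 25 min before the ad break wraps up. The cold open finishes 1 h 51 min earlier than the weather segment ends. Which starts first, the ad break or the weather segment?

the weather segment

The weather segment starts at 12:04 − 156 min = 09:28.
The ad break starts at 12:04 and the weather segment starts at 09:28, so the weather segment is first.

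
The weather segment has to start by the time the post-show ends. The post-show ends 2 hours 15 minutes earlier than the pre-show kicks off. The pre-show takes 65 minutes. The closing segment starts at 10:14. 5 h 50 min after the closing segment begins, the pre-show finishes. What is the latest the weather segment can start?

The pre-show ends at 10:14 + 350 min = 16:04.
The pre-show starts at 16:04 − 65 min = 14:59.
The post-show ends at 14:59 − 135 min = 12:44.
The weather segment is bounded by the post-show, so the latest it can start is 12:44.

12:44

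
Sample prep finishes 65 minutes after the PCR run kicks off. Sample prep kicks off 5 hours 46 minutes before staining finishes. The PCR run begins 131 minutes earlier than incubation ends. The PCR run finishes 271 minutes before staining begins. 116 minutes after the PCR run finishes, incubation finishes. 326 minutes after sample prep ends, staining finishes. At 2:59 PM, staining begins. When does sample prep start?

The PCR run ends at 2:59 PM − 271 min = 10:28 AM.
Incubation ends at 10:28 AM + 116 min = 12:24 PM.
The PCR run starts at 12:24 PM − 131 min = 10:13 AM.
Sample prep ends at 10:13 AM + 65 min = 11:18 AM.
Staining ends at 11:18 AM + 326 min = 4:44 PM.
Sample prep starts at 4:44 PM − 346 min = 10:58 AM.

10:58 AM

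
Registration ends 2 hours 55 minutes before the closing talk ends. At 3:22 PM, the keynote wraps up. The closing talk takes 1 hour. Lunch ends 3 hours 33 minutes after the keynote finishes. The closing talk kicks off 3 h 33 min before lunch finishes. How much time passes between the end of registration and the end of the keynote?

115 minutes

Lunch ends at 3:22 PM + 213 min = 6:55 PM.
The closing talk starts at 6:55 PM − 213 min = 3:22 PM.
The closing talk ends at 3:22 PM + 60 min = 4:22 PM.
Registration ends at 4:22 PM − 175 min = 1:27 PM.
From 1:27 PM to 3:22 PM is 115 minutes.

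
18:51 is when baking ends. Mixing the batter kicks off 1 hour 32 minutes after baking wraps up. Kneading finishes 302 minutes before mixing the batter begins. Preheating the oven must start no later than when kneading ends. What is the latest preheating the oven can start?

Mixing the batter starts at 18:51 + 92 min = 20:23.
Kneading ends at 20:23 − 302 min = 15:21.
Preheating the oven is bounded by kneading, so the latest it can start is 15:21.

15:21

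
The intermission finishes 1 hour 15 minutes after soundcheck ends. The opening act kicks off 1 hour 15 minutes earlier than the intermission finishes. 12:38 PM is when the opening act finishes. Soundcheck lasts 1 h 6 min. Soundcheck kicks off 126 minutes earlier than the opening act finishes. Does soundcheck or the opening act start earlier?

soundcheck

Soundcheck starts at 12:38 PM − 126 min = 10:32 AM.
Soundcheck ends at 10:32 AM + 66 min = 11:38 AM.
The intermission ends at 11:38 AM + 75 min = 12:53 PM.
The opening act starts at 12:53 PM − 75 min = 11:38 AM.
Soundcheck starts at 10:32 AM and the opening act starts at 11:38 AM, so soundcheck is first.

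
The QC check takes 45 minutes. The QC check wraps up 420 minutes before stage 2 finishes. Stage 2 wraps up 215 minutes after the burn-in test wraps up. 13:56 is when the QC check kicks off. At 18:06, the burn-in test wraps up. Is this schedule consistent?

Stage 2 ends at 18:06 + 215 min = 21:41.
The QC check ends at 21:41 − 420 min = 14:41.
The QC check starts at 14:41 − 45 min = 13:56.
That matches the stated 13:56, so the schedule is consistent.

Yes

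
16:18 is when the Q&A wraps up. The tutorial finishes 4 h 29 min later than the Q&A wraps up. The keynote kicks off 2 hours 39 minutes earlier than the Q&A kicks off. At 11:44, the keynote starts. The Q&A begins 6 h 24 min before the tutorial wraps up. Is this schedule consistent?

Yes

The tutorial ends at 16:18 + 269 min = 20:47.
The Q&A starts at 20:47 − 384 min = 14:23.
The keynote starts at 14:23 − 159 min = 11:44.
That matches the stated 11:44, so the schedule is consistent.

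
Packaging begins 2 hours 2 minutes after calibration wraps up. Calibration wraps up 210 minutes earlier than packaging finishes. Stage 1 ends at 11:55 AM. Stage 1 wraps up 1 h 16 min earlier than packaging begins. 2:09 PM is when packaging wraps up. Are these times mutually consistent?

Calibration ends at 2:09 PM − 210 min = 10:39 AM.
Packaging starts at 10:39 AM + 122 min = 12:41 PM.
Stage 1 ends at 12:41 PM − 76 min = 11:25 AM.
But stage 1 is also said to end at 11:55 AM — a 30-minute conflict.

No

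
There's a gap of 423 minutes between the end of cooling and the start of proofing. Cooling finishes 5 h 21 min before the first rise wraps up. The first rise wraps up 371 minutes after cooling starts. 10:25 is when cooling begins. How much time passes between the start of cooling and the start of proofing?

473 minutes

The first rise ends at 10:25 + 371 min = 16:36.
Cooling ends at 16:36 − 321 min = 11:15.
Proofing starts at 11:15 + 423 min = 18:18.
From 10:25 to 18:18 is 473 minutes.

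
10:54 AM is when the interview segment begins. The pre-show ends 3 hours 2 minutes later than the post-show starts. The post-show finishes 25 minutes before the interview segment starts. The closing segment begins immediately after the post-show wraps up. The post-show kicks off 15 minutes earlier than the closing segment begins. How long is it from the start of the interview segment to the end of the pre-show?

142 minutes

The post-show ends at 10:54 AM − 25 min = 10:29 AM.
So the closing segment starts at 10:29 AM.
The post-show starts at 10:29 AM − 15 min = 10:14 AM.
The pre-show ends at 10:14 AM + 182 min = 1:16 PM.
From 10:54 AM to 1:16 PM is 142 minutes.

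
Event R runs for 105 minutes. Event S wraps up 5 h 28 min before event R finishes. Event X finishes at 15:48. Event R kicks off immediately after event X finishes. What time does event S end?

Event R starts at 15:48.
Event R ends at 15:48 + 105 min = 17:33.
Event S ends at 17:33 − 328 min = 12:05.

12:05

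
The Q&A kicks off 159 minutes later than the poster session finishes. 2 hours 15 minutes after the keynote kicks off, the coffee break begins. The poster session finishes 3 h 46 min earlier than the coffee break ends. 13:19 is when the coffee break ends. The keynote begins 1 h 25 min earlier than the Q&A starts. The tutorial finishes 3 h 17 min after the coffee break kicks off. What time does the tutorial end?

16:19

The poster session ends at 13:19 − 226 min = 09:33.
The Q&A starts at 09:33 + 159 min = 12:12.
The keynote starts at 12:12 − 85 min = 10:47.
The coffee break starts at 10:47 + 135 min = 13:02.
The tutorial ends at 13:02 + 197 min = 16:19.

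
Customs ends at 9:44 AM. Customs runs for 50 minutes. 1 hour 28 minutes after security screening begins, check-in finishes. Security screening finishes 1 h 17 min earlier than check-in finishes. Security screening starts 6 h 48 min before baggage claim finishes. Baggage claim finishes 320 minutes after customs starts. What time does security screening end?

Customs starts at 9:44 AM − 50 min = 8:54 AM.
Baggage claim ends at 8:54 AM + 320 min = 2:14 PM.
Security screening starts at 2:14 PM − 408 min = 7:26 AM.
Check-in ends at 7:26 AM + 88 min = 8:54 AM.
Security screening ends at 8:54 AM − 77 min = 7:37 AM.

7:37 AM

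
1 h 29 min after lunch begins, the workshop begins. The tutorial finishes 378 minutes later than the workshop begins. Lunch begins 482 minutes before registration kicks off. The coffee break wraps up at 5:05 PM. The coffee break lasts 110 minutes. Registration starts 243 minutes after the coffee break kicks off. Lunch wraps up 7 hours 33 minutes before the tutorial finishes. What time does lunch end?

11:30 AM

The coffee break starts at 5:05 PM − 110 min = 3:15 PM.
Registration starts at 3:15 PM + 243 min = 7:18 PM.
Lunch starts at 7:18 PM − 482 min = 11:16 AM.
The workshop starts at 11:16 AM + 89 min = 12:45 PM.
The tutorial ends at 12:45 PM + 378 min = 7:03 PM.
Lunch ends at 7:03 PM − 453 min = 11:30 AM.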